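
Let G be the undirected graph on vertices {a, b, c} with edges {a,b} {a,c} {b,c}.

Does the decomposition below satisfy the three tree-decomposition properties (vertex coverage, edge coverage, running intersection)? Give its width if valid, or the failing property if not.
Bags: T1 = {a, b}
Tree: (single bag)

No — vertex c appears in no bag.

A tree decomposition must satisfy three properties: every vertex lies in some bag; for every edge, both endpoints lie together in some bag; and for every vertex, the bags containing it form a connected subtree. Here vertex c appears in no bag, so the decomposition is invalid.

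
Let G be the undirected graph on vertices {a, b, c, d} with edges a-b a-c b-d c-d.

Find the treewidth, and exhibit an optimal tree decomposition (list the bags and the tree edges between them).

Treewidth 2.
One optimal decomposition is:
Bags: B1 = {a, b, c}  B2 = {b, c, d}
Tree: B1–B2

Every bag has size at most 3, so the width is 3 − 1 = 2 and tw(G) ≤ 2. Since c–a–b–d–c is a cycle in G, G is not acyclic. Forests are exactly the graphs of treewidth ≤ 1, so tw(G) ≥ 2. Hence tw(G) = 2 exactly.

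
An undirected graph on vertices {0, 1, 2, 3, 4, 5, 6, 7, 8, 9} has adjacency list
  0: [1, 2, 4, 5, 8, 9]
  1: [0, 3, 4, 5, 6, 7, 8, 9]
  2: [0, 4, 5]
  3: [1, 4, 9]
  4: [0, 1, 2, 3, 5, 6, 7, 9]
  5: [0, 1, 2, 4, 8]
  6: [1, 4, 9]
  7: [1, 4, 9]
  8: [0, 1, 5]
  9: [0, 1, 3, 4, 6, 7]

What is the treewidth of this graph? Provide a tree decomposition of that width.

The largest bag has 4 vertices, giving width 3; this decomposition certifies tw(G) ≤ 3. On the other hand G contains the 4-clique {0, 1, 5, 8}. A clique must lie in a single bag of any decomposition, so no decomposition can have width below 3. The upper and lower bounds meet at 3, so that is the treewidth.

Treewidth 3.
One such decomposition:
Bags: B1 = {0, 1, 4, 5}  B2 = {0, 1, 4, 9}  B3 = {0, 2, 4, 5}  B4 = {1, 3, 4, 9}  B5 = {0, 1, 5, 8}  B6 = {1, 4, 6, 9}  B7 = {1, 4, 7, 9}
Tree: B1–B2, B1–B3, B2–B4, B1–B5, B2–B6, B6–B7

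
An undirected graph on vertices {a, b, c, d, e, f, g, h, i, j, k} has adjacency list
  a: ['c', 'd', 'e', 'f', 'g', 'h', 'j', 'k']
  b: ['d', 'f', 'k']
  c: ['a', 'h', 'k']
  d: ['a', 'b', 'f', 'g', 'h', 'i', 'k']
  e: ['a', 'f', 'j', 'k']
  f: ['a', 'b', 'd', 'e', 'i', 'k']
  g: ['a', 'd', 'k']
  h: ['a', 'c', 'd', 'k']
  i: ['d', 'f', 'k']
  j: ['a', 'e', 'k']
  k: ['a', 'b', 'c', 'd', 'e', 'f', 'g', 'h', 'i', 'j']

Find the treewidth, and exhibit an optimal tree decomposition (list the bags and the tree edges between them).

The largest bag has 4 vertices, giving width 3; this decomposition certifies tw(G) ≤ 3. On the other hand G contains the 4-clique {a, d, g, k}. A clique must lie in a single bag of any decomposition, so no decomposition can have width below 3. Combining the bounds, tw(G) = 3.

Treewidth 3.
One such decomposition:
Bags: B1 = {a, d, f, k}  B2 = {a, d, h, k}  B3 = {a, c, h, k}  B4 = {d, f, i, k}  B5 = {b, d, f, k}  B6 = {a, e, f, k}  B7 = {a, e, j, k}  B8 = {a, d, g, k}
Tree: B1–B2, B2–B3, B1–B4, B4–B5, B1–B6, B6–B7, B1–B8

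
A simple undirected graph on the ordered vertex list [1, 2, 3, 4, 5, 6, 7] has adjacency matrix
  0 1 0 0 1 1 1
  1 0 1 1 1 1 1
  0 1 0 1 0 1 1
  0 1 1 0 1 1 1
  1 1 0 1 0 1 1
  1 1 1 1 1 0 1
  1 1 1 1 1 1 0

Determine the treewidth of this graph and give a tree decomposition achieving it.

The largest bag has 5 vertices, giving width 4; this decomposition certifies tw(G) ≤ 4. Conversely, {1, 2, 5, 6, 7} is a clique of size 5, and the vertices of any clique must share a bag in every tree decomposition; so some bag has ≥ 5 vertices and tw(G) ≥ 4. Hence tw(G) = 4 exactly.

Treewidth 4.
One optimal decomposition is:
Bags: B1 = {1, 2, 5, 6, 7}  B2 = {2, 4, 5, 6, 7}  B3 = {2, 3, 4, 6, 7}
Tree: B1–B2, B2–B3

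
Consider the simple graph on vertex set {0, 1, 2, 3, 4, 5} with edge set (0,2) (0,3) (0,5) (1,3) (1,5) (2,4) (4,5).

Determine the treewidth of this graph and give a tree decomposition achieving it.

Every bag has size at most 3, so the width is 3 − 1 = 2 and tw(G) ≤ 2. For the lower bound, G contains the cycle 1–3–0–5–1, so G is not a forest; only forests have treewidth ≤ 1, hence tw(G) ≥ 2. Therefore the treewidth is 2.

Treewidth 2.
One optimal decomposition is:
Bags: B1 = {1, 3, 5}  B2 = {0, 3, 5}  B3 = {0, 4, 5}  B4 = {0, 2, 4}
Tree: B1–B2, B2–B3, B3–B4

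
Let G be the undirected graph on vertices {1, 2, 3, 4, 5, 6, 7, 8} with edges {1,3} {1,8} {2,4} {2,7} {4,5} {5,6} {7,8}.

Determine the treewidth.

1

A width-1 tree decomposition is:
Bags: B1 = {1, 3}  B2 = {1, 8}  B3 = {7, 8}  B4 = {2, 7}  B5 = {2, 4}  B6 = {4, 5}  B7 = {5, 6}
Tree: B1–B2, B2–B3, B3–B4, B4–B5, B5–B6, B6–B7
The largest bag has 2 vertices, giving width 1; this decomposition certifies tw(G) ≤ 1. Since G has at least one edge (e.g. 3–1), it is not an edgeless graph, so tw(G) ≥ 1. Hence tw(G) = 1 exactly.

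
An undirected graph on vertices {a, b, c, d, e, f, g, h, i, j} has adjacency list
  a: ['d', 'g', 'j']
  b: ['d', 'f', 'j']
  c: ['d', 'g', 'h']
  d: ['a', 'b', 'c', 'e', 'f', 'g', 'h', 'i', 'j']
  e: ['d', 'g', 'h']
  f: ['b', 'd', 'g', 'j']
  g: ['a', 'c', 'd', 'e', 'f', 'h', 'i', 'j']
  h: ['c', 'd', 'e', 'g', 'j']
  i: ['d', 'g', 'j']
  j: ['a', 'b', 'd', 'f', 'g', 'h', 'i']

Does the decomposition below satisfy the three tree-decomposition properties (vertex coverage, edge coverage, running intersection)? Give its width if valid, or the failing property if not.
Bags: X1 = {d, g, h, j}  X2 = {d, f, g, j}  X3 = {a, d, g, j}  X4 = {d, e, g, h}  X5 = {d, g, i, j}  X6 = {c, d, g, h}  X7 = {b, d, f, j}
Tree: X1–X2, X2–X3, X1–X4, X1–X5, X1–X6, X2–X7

Vertex coverage: the bags together contain {a, b, c, d, e, f, g, h, i, j}, the full vertex set. Edge coverage: each edge of G has both endpoints in at least one bag. Running intersection: for every vertex, the bags containing it form a connected subtree. All three properties hold, so this is a valid tree decomposition of width max|bag| − 1 = 3, and hence tw(G) ≤ 3.

Yes; width 3.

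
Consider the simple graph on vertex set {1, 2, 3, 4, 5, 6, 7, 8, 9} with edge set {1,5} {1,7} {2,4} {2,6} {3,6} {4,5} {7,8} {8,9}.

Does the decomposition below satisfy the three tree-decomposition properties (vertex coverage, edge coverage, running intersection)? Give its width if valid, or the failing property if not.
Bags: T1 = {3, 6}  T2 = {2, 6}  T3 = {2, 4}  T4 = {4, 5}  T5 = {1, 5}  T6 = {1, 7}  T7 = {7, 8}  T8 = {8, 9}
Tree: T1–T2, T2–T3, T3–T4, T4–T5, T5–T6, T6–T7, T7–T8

Yes; width 1.

Every vertex of G appears in some bag (union = {1, 2, 3, 4, 5, 6, 7, 8, 9}); every edge is covered by a bag; and for each vertex v the set of bags containing v is connected in the bag tree. The decomposition is therefore valid. The largest bag has 2 vertices, so the width is 1.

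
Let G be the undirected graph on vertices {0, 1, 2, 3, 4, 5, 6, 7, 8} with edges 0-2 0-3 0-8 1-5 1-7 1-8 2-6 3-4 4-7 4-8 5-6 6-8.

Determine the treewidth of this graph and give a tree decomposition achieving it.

Treewidth 3.
Bags: B1 = {1, 3, 4, 7}  B2 = {1, 3, 4, 8}  B3 = {0, 1, 3, 8}  B4 = {0, 1, 5, 8}  B5 = {0, 5, 6, 8}  B6 = {0, 2, 5, 6}
Tree: B1–B2, B2–B3, B3–B4, B4–B5, B5–B6

The largest bag has 4 vertices, giving width 3; this decomposition certifies tw(G) ≤ 3. For the lower bound: the 4 vertex sets {3,4,7}, {1}, {8}, {0,2,5,6} are disjoint, each induces a connected subgraph, and every pair is joined by at least one edge of G. Contracting each set to a single vertex therefore yields K_{4} as a minor, and since treewidth is minor-monotone, tw(G) ≥ tw(K_{4}) = 3. Therefore the treewidth is 3.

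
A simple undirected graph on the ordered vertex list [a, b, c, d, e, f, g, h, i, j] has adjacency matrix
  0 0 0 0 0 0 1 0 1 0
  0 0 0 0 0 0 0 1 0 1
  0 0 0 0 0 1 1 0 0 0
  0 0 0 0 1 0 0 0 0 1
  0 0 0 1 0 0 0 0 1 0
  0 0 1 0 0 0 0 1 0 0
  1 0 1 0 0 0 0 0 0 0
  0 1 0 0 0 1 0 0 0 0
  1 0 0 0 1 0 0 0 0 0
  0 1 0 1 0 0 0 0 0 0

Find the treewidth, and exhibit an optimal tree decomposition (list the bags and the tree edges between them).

Treewidth 2.
One such decomposition:
Bags: B1 = {b, h, j}  B2 = {f, h, j}  B3 = {c, f, j}  B4 = {c, g, j}  B5 = {a, g, j}  B6 = {a, i, j}  B7 = {e, i, j}  B8 = {d, e, j}
Tree: B1–B2, B2–B3, B3–B4, B4–B5, B5–B6, B6–B7, B7–B8

Each bag holds 3 vertices, so the decomposition has width 2, which upper-bounds the treewidth. For the lower bound, G contains the cycle j–b–h–f–c–g–a–i–e–d–j, so G is not a forest; only forests have treewidth ≤ 1, hence tw(G) ≥ 2. Therefore the treewidth is 2.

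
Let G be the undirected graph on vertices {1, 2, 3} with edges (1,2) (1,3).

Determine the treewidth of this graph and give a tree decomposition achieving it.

Treewidth 1.
Bags: B1 = {1, 3}  B2 = {1, 2}
Tree: B1–B2

Each bag holds 2 vertices, so the decomposition has width 1, which upper-bounds the treewidth. Any graph with an edge has treewidth ≥ 1, and G has the edge 3–1. Hence tw(G) = 1 exactly.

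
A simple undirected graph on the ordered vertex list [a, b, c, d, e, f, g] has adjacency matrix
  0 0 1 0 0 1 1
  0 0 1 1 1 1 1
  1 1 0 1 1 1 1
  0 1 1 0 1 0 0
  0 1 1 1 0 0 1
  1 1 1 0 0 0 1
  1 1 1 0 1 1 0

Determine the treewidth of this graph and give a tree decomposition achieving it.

Treewidth 3.
One optimal decomposition is:
Bags: B1 = {b, c, f, g}  B2 = {a, c, f, g}  B3 = {b, c, e, g}  B4 = {b, c, d, e}
Tree: B1–B2, B1–B3, B3–B4

The largest bag has 4 vertices, giving width 3; this decomposition certifies tw(G) ≤ 3. On the other hand G contains the 4-clique {b, c, d, e}. A clique must lie in a single bag of any decomposition, so no decomposition can have width below 3. The upper and lower bounds meet at 3, so that is the treewidth.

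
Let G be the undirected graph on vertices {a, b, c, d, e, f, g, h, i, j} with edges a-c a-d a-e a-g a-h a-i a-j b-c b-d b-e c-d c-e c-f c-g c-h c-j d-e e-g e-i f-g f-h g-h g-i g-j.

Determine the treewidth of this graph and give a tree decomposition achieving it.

Treewidth 3.
One such decomposition:
Bags: B1 = {a, c, g, j}  B2 = {a, c, g, h}  B3 = {a, c, e, g}  B4 = {a, c, d, e}  B5 = {b, c, d, e}  B6 = {c, f, g, h}  B7 = {a, e, g, i}
Tree: B1–B2, B1–B3, B3–B4, B4–B5, B2–B6, B3–B7

Every bag has size at most 4, so the width is 4 − 1 = 3 and tw(G) ≤ 3. On the other hand G contains the 4-clique {a, c, d, e}. A clique must lie in a single bag of any decomposition, so no decomposition can have width below 3. Combining the bounds, tw(G) = 3.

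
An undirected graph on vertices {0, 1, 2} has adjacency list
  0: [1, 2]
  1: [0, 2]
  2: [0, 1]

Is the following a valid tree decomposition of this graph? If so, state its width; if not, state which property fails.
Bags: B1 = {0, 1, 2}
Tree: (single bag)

Yes; width 2.

Vertex coverage: the bags together contain {0, 1, 2}, the full vertex set. Edge coverage: each edge of G has both endpoints in at least one bag. Running intersection: for every vertex, the bags containing it form a connected subtree. All three properties hold, so this is a valid tree decomposition of width max|bag| − 1 = 2, and hence tw(G) ≤ 2.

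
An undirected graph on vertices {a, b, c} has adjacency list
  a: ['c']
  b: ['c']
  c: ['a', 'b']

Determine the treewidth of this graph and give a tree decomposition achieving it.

Treewidth 1.
One such decomposition:
Bags: B1 = {a, c}  B2 = {b, c}
Tree: B1–B2

The largest bag has 2 vertices, giving width 1; this decomposition certifies tw(G) ≤ 1. Any graph with an edge has treewidth ≥ 1, and G has the edge c–a. Therefore the treewidth is 1.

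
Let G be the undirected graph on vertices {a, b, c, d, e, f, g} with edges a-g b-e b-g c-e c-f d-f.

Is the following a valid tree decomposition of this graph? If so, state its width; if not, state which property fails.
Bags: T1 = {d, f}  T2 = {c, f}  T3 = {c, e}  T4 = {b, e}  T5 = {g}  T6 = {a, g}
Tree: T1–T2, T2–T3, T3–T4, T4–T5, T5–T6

No — edge (b,g) lies in no bag.

A tree decomposition must satisfy three properties: every vertex lies in some bag; for every edge, both endpoints lie together in some bag; and for every vertex, the bags containing it form a connected subtree. Here edge (b,g) lies in no bag, so the decomposition is invalid.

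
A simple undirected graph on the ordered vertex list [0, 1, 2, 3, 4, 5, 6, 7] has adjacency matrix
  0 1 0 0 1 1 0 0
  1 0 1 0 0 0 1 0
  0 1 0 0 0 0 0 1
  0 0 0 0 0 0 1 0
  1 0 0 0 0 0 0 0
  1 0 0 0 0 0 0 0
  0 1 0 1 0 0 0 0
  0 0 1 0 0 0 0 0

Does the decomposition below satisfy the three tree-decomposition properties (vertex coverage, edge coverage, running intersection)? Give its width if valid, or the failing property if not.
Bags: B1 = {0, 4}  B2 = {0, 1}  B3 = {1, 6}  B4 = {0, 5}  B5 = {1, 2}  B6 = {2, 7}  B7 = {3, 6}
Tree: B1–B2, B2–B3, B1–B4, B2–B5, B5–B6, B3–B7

Every vertex of G appears in some bag (union = {0, 1, 2, 3, 4, 5, 6, 7}); every edge is covered by a bag; and for each vertex v the set of bags containing v is connected in the bag tree. The decomposition is therefore valid. The largest bag has 2 vertices, so the width is 1.

Yes; width 1.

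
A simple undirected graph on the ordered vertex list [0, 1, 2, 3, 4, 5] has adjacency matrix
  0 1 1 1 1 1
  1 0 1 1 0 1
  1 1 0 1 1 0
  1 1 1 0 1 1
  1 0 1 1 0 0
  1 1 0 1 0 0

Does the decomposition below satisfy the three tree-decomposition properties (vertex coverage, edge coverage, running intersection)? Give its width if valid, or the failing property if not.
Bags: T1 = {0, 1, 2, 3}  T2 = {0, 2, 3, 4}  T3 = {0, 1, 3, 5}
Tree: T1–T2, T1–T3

Yes; width 3.

Vertex coverage: the bags together contain {0, 1, 2, 3, 4, 5}, the full vertex set. Edge coverage: each edge of G has both endpoints in at least one bag. Running intersection: for every vertex, the bags containing it form a connected subtree. All three properties hold, so this is a valid tree decomposition of width max|bag| − 1 = 3, and hence tw(G) ≤ 3.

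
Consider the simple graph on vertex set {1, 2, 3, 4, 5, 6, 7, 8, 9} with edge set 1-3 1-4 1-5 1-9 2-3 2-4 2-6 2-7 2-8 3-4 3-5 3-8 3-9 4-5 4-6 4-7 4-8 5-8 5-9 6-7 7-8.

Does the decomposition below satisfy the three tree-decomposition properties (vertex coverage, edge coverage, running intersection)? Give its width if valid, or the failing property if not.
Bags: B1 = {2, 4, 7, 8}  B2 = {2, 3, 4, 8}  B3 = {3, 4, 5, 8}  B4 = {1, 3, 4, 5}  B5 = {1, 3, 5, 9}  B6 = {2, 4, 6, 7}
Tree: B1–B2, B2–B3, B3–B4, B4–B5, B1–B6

Yes; width 3.

Checking the three conditions: (i) the bags cover all of {1, 2, 3, 4, 5, 6, 7, 8, 9}; (ii) for each edge, some bag contains both endpoints; (iii) the bags containing any fixed vertex form a subtree. All hold, so the decomposition is valid with width 4 − 1 = 3.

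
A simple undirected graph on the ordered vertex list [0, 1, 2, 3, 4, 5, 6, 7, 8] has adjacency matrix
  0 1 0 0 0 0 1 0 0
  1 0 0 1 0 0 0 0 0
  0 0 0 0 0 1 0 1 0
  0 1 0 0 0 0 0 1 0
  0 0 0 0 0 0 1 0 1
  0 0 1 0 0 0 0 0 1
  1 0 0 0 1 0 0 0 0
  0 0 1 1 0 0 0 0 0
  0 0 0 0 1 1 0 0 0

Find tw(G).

A width-2 tree decomposition is:
Bags: B1 = {4, 6, 8}  B2 = {5, 6, 8}  B3 = {2, 5, 6}  B4 = {2, 6, 7}  B5 = {3, 6, 7}  B6 = {1, 3, 6}  B7 = {0, 1, 6}
Tree: B1–B2, B2–B3, B3–B4, B4–B5, B5–B6, B6–B7
Each bag holds 3 vertices, so the decomposition has width 2, which upper-bounds the treewidth. Since 6–4–8–5–2–7–3–1–0–6 is a cycle in G, G is not acyclic. Forests are exactly the graphs of treewidth ≤ 1, so tw(G) ≥ 2. The upper and lower bounds meet at 2, so that is the treewidth.

2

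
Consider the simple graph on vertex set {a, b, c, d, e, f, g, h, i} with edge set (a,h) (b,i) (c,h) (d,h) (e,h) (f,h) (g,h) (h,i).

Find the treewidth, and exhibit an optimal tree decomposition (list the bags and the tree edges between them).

Treewidth 1.
One optimal decomposition is:
Bags: B1 = {d, h}  B2 = {f, h}  B3 = {h, i}  B4 = {g, h}  B5 = {b, i}  B6 = {c, h}  B7 = {e, h}  B8 = {a, h}
Tree: B1–B2, B2–B3, B1–B4, B3–B5, B1–B6, B3–B7, B4–B8

Each bag holds 2 vertices, so the decomposition has width 1, which upper-bounds the treewidth. G has an edge, so its treewidth is at least 1. Hence tw(G) = 1 exactly.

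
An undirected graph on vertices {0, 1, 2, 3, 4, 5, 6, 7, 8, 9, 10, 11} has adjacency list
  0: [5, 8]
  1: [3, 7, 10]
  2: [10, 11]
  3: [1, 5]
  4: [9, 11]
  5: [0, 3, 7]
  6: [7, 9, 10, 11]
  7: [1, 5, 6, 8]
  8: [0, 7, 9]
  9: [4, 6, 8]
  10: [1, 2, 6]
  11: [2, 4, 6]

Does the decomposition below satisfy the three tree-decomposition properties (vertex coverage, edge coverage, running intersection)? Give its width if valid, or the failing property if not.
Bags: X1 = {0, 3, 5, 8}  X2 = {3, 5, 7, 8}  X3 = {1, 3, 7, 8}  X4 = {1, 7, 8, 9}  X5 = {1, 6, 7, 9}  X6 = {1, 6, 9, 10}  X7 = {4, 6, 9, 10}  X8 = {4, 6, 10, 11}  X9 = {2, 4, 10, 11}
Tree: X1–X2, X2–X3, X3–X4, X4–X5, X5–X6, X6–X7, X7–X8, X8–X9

Checking the three conditions: (i) the bags cover all of {0, 1, 2, 3, 4, 5, 6, 7, 8, 9, 10, 11}; (ii) for each edge, some bag contains both endpoints; (iii) the bags containing any fixed vertex form a subtree. All hold, so the decomposition is valid with width 4 − 1 = 3.

Yes; width 3.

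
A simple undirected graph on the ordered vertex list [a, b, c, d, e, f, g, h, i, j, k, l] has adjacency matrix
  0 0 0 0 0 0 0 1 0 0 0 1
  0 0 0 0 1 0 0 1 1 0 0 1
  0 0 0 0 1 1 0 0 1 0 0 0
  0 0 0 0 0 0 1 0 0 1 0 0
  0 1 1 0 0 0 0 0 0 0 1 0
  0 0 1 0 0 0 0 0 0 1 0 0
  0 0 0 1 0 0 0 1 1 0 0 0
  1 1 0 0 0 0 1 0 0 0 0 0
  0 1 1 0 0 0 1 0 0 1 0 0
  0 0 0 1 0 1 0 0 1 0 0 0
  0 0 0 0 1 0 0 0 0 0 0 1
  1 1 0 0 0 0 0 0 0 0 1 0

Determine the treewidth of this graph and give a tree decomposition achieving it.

Treewidth 3.
Bags: B1 = {c, d, f, j}  B2 = {c, d, i, j}  B3 = {c, d, g, i}  B4 = {c, e, g, i}  B5 = {b, e, g, i}  B6 = {b, e, g, h}  B7 = {b, e, h, k}  B8 = {b, h, k, l}  B9 = {a, h, k, l}
Tree: B1–B2, B2–B3, B3–B4, B4–B5, B5–B6, B6–B7, B7–B8, B8–B9

Every bag has size at most 4, so the width is 4 − 1 = 3 and tw(G) ≤ 3. For the lower bound: the 4 vertex sets {d,f,j}, {c}, {i}, {b,e,g,h} are disjoint, each induces a connected subgraph, and every pair is joined by at least one edge of G. Contracting each set to a single vertex therefore yields K_{4} as a minor, and since treewidth is minor-monotone, tw(G) ≥ tw(K_{4}) = 3. Hence tw(G) = 3 exactly.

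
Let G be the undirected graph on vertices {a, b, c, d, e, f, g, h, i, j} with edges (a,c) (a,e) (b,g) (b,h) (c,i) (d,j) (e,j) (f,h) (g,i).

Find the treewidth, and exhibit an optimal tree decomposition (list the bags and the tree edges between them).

The largest bag has 2 vertices, giving width 1; this decomposition certifies tw(G) ≤ 1. G has an edge, so its treewidth is at least 1. Combining the bounds, tw(G) = 1.

Treewidth 1.
Bags: B1 = {f, h}  B2 = {b, h}  B3 = {b, g}  B4 = {g, i}  B5 = {c, i}  B6 = {a, c}  B7 = {a, e}  B8 = {e, j}  B9 = {d, j}
Tree: B1–B2, B2–B3, B3–B4, B4–B5, B5–B6, B6–B7, B7–B8, B8–B9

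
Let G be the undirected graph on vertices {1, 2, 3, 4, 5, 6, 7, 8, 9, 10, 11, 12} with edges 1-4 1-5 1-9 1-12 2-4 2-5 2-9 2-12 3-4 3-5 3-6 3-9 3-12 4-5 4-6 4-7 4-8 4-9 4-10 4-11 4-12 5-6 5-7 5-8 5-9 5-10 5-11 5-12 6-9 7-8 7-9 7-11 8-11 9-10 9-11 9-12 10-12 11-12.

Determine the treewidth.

A width-4 tree decomposition is:
Bags: B1 = {3, 4, 5, 9, 12}  B2 = {3, 4, 5, 6, 9}  B3 = {4, 5, 9, 11, 12}  B4 = {4, 5, 9, 10, 12}  B5 = {1, 4, 5, 9, 12}  B6 = {2, 4, 5, 9, 12}  B7 = {4, 5, 7, 9, 11}  B8 = {4, 5, 7, 8, 11}
Tree: B1–B2, B1–B3, B1–B4, B4–B5, B3–B6, B3–B7, B7–B8
The largest bag has 5 vertices, giving width 4; this decomposition certifies tw(G) ≤ 4. Conversely, {4, 5, 7, 8, 11} is a clique of size 5, and the vertices of any clique must share a bag in every tree decomposition; so some bag has ≥ 5 vertices and tw(G) ≥ 4. The upper and lower bounds meet at 4, so that is the treewidth.

4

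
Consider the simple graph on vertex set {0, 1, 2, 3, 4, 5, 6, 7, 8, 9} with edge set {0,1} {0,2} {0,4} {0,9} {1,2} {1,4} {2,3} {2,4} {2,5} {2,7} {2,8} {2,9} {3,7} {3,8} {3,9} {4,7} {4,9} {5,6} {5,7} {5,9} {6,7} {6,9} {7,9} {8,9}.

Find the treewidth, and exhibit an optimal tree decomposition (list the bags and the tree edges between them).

Treewidth 3.
One optimal decomposition is:
Bags: B1 = {2, 4, 7, 9}  B2 = {2, 5, 7, 9}  B3 = {2, 3, 7, 9}  B4 = {2, 3, 8, 9}  B5 = {0, 2, 4, 9}  B6 = {0, 1, 2, 4}  B7 = {5, 6, 7, 9}
Tree: B1–B2, B2–B3, B3–B4, B1–B5, B5–B6, B2–B7

Every bag has size at most 4, so the width is 4 − 1 = 3 and tw(G) ≤ 3. For the lower bound, the 4 vertices {0, 1, 2, 4} are pairwise adjacent, and any tree decomposition puts a clique entirely inside one bag — forcing width ≥ 3. Combining the bounds, tw(G) = 3.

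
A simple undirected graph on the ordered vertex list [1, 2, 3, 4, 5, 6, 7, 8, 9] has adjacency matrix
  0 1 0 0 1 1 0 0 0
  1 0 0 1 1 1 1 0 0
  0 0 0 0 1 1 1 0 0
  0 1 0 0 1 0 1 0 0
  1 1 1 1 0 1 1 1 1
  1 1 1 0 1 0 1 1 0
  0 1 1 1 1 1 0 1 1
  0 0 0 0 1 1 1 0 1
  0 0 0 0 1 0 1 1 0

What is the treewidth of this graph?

3

A width-3 tree decomposition is:
Bags: B1 = {2, 5, 6, 7}  B2 = {3, 5, 6, 7}  B3 = {1, 2, 5, 6}  B4 = {5, 6, 7, 8}  B5 = {2, 4, 5, 7}  B6 = {5, 7, 8, 9}
Tree: B1–B2, B1–B3, B2–B4, B1–B5, B4–B6
Each bag holds 4 vertices, so the decomposition has width 3, which upper-bounds the treewidth. For the lower bound, the 4 vertices {1, 2, 5, 6} are pairwise adjacent, and any tree decomposition puts a clique entirely inside one bag — forcing width ≥ 3. Combining the bounds, tw(G) = 3.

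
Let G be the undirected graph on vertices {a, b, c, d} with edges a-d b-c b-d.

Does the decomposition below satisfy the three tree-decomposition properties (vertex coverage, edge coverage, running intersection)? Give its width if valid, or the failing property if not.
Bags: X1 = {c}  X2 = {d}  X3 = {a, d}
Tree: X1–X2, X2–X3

No — vertex b appears in no bag.

A tree decomposition must satisfy three properties: every vertex lies in some bag; for every edge, both endpoints lie together in some bag; and for every vertex, the bags containing it form a connected subtree. Here vertex b appears in no bag, so the decomposition is invalid.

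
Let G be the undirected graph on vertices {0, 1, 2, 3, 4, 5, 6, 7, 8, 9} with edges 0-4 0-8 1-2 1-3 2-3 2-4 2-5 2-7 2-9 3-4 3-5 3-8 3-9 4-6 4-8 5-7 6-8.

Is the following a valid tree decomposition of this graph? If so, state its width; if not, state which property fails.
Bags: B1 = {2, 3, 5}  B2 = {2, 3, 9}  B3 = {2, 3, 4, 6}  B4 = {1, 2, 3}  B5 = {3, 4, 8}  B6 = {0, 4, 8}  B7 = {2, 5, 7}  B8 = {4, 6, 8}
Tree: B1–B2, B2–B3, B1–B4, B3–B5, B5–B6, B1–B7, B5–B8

No — bags containing vertex 6 are not connected in the tree.

A tree decomposition must satisfy three properties: every vertex lies in some bag; for every edge, both endpoints lie together in some bag; and for every vertex, the bags containing it form a connected subtree. Here bags containing vertex 6 are not connected in the tree, so the decomposition is invalid.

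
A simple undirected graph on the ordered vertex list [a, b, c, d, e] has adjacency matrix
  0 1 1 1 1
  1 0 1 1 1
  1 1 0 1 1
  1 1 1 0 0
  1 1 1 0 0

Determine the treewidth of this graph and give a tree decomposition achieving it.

The largest bag has 4 vertices, giving width 3; this decomposition certifies tw(G) ≤ 3. On the other hand G contains the 4-clique {a, b, c, d}. A clique must lie in a single bag of any decomposition, so no decomposition can have width below 3. Hence tw(G) = 3 exactly.

Treewidth 3.
Bags: B1 = {a, b, c, d}  B2 = {a, b, c, e}
Tree: B1–B2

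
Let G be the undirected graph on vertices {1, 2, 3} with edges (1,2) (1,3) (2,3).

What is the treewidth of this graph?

A width-2 tree decomposition is:
Bags: B1 = {1, 2, 3}
Tree: (single bag)
With just one bag of size 3, the width is 3 − 1 = 2, so tw(G) ≤ 2. On the other hand G contains the 3-clique {1, 2, 3}. A clique must lie in a single bag of any decomposition, so no decomposition can have width below 2. Hence tw(G) = 2 exactly.

2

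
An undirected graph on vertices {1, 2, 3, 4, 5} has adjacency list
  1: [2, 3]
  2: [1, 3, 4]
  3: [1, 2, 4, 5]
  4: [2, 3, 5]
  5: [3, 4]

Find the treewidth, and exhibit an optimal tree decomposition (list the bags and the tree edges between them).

Treewidth 2.
One optimal decomposition is:
Bags: B1 = {1, 2, 3}  B2 = {2, 3, 4}  B3 = {3, 4, 5}
Tree: B1–B2, B2–B3

Every bag has size at most 3, so the width is 3 − 1 = 2 and tw(G) ≤ 2. Conversely, {1, 2, 3} is a clique of size 3, and the vertices of any clique must share a bag in every tree decomposition; so some bag has ≥ 3 vertices and tw(G) ≥ 2. Hence tw(G) = 2 exactly.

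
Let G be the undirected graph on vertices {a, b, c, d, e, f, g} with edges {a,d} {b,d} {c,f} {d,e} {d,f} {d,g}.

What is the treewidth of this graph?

1

A width-1 tree decomposition is:
Bags: B1 = {b, d}  B2 = {d, g}  B3 = {d, f}  B4 = {c, f}  B5 = {d, e}  B6 = {a, d}
Tree: B1–B2, B1–B3, B3–B4, B3–B5, B5–B6
Each bag holds 2 vertices, so the decomposition has width 1, which upper-bounds the treewidth. G has an edge, so its treewidth is at least 1. The upper and lower bounds meet at 1, so that is the treewidth.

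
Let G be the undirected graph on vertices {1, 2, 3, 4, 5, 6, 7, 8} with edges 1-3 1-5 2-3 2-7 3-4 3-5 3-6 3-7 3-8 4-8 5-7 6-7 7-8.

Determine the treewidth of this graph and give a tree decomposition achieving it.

Treewidth 2.
One such decomposition:
Bags: B1 = {3, 6, 7}  B2 = {3, 7, 8}  B3 = {2, 3, 7}  B4 = {3, 4, 8}  B5 = {3, 5, 7}  B6 = {1, 3, 5}
Tree: B1–B2, B2–B3, B2–B4, B2–B5, B5–B6

The largest bag has 3 vertices, giving width 2; this decomposition certifies tw(G) ≤ 2. On the other hand G contains the 3-clique {1, 3, 5}. A clique must lie in a single bag of any decomposition, so no decomposition can have width below 2. The upper and lower bounds meet at 2, so that is the treewidth.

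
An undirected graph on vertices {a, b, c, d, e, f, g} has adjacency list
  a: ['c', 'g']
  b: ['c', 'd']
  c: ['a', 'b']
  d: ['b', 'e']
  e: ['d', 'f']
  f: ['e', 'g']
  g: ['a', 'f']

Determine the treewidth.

2

A width-2 tree decomposition is:
Bags: B1 = {a, b, c}  B2 = {a, b, g}  B3 = {b, f, g}  B4 = {b, e, f}  B5 = {b, d, e}
Tree: B1–B2, B2–B3, B3–B4, B4–B5
Each bag holds 3 vertices, so the decomposition has width 2, which upper-bounds the treewidth. For the lower bound, G contains the cycle b–c–a–g–f–e–d–b, so G is not a forest; only forests have treewidth ≤ 1, hence tw(G) ≥ 2. Combining the bounds, tw(G) = 2.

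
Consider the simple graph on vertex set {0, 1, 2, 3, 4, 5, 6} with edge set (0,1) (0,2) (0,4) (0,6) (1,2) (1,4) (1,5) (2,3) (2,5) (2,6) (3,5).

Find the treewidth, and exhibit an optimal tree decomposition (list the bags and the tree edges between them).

Treewidth 2.
One such decomposition:
Bags: B1 = {0, 1, 2}  B2 = {1, 2, 5}  B3 = {0, 2, 6}  B4 = {2, 3, 5}  B5 = {0, 1, 4}
Tree: B1–B2, B1–B3, B2–B4, B1–B5

Each bag holds 3 vertices, so the decomposition has width 2, which upper-bounds the treewidth. For the lower bound, the 3 vertices {0, 1, 2} are pairwise adjacent, and any tree decomposition puts a clique entirely inside one bag — forcing width ≥ 2. Therefore the treewidth is 2.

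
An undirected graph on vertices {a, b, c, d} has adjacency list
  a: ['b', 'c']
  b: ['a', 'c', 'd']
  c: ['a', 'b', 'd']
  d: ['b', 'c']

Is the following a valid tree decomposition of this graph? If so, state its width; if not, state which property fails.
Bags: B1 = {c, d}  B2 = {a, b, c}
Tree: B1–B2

No — edge (b,d) lies in no bag.

A tree decomposition must satisfy three properties: every vertex lies in some bag; for every edge, both endpoints lie together in some bag; and for every vertex, the bags containing it form a connected subtree. Here edge (b,d) lies in no bag, so the decomposition is invalid.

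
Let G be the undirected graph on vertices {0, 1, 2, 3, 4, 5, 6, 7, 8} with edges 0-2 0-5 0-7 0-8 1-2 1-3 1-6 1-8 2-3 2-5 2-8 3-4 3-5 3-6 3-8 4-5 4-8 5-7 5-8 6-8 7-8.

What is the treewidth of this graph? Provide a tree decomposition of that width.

Each bag holds 4 vertices, so the decomposition has width 3, which upper-bounds the treewidth. On the other hand G contains the 4-clique {0, 2, 5, 8}. A clique must lie in a single bag of any decomposition, so no decomposition can have width below 3. Combining the bounds, tw(G) = 3.

Treewidth 3.
One optimal decomposition is:
Bags: B1 = {2, 3, 5, 8}  B2 = {1, 2, 3, 8}  B3 = {1, 3, 6, 8}  B4 = {0, 2, 5, 8}  B5 = {3, 4, 5, 8}  B6 = {0, 5, 7, 8}
Tree: B1–B2, B2–B3, B1–B4, B1–B5, B4–B6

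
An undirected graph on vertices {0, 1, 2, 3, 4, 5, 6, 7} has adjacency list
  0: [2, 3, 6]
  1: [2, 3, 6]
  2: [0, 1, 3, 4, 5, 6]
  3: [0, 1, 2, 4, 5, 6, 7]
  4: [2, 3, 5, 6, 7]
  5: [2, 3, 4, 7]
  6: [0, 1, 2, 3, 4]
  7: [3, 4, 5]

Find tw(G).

A width-3 tree decomposition is:
Bags: B1 = {2, 3, 4, 5}  B2 = {2, 3, 4, 6}  B3 = {3, 4, 5, 7}  B4 = {1, 2, 3, 6}  B5 = {0, 2, 3, 6}
Tree: B1–B2, B1–B3, B2–B4, B2–B5
Each bag holds 4 vertices, so the decomposition has width 3, which upper-bounds the treewidth. On the other hand G contains the 4-clique {2, 3, 4, 5}. A clique must lie in a single bag of any decomposition, so no decomposition can have width below 3. Combining the bounds, tw(G) = 3.

3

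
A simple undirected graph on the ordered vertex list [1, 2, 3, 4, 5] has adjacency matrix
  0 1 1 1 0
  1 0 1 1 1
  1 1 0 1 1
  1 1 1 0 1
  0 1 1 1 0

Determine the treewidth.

3

A width-3 tree decomposition is:
Bags: B1 = {1, 2, 3, 4}  B2 = {2, 3, 4, 5}
Tree: B1–B2
The largest bag has 4 vertices, giving width 3; this decomposition certifies tw(G) ≤ 3. For the lower bound, the 4 vertices {1, 2, 3, 4} are pairwise adjacent, and any tree decomposition puts a clique entirely inside one bag — forcing width ≥ 3. Therefore the treewidth is 3.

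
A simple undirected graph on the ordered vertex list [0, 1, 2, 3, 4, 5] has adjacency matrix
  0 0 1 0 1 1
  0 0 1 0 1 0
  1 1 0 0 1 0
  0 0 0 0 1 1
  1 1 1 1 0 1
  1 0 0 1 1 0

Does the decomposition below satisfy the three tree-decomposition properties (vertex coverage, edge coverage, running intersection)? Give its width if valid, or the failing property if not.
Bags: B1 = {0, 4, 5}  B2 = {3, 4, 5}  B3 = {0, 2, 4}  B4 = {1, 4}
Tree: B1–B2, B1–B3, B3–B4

No — edge (2,1) lies in no bag.

A tree decomposition must satisfy three properties: every vertex lies in some bag; for every edge, both endpoints lie together in some bag; and for every vertex, the bags containing it form a connected subtree. Here edge (2,1) lies in no bag, so the decomposition is invalid.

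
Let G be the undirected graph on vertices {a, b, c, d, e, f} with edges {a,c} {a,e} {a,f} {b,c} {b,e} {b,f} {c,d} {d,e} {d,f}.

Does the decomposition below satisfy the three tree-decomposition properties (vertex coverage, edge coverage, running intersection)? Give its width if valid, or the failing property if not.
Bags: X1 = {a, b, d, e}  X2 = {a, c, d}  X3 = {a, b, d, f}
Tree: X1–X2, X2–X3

No — edge (b,c) lies in no bag.

A tree decomposition must satisfy three properties: every vertex lies in some bag; for every edge, both endpoints lie together in some bag; and for every vertex, the bags containing it form a connected subtree. Here edge (b,c) lies in no bag, so the decomposition is invalid.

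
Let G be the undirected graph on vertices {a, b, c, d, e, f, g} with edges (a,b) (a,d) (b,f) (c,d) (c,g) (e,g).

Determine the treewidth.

1

A width-1 tree decomposition is:
Bags: B1 = {e, g}  B2 = {c, g}  B3 = {c, d}  B4 = {a, d}  B5 = {a, b}  B6 = {b, f}
Tree: B1–B2, B2–B3, B3–B4, B4–B5, B5–B6
Each bag holds 2 vertices, so the decomposition has width 1, which upper-bounds the treewidth. Any graph with an edge has treewidth ≥ 1, and G has the edge e–g. Combining the bounds, tw(G) = 1.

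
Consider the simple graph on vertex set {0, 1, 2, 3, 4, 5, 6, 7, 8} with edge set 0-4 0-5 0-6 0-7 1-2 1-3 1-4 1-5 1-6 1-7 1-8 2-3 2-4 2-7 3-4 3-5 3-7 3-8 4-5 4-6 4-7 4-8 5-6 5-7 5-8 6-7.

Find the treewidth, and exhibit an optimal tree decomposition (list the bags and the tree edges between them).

Treewidth 4.
One such decomposition:
Bags: B1 = {1, 3, 4, 5, 7}  B2 = {1, 4, 5, 6, 7}  B3 = {1, 3, 4, 5, 8}  B4 = {0, 4, 5, 6, 7}  B5 = {1, 2, 3, 4, 7}
Tree: B1–B2, B1–B3, B2–B4, B1–B5

The largest bag has 5 vertices, giving width 4; this decomposition certifies tw(G) ≤ 4. On the other hand G contains the 5-clique {0, 4, 5, 6, 7}. A clique must lie in a single bag of any decomposition, so no decomposition can have width below 4. Therefore the treewidth is 4.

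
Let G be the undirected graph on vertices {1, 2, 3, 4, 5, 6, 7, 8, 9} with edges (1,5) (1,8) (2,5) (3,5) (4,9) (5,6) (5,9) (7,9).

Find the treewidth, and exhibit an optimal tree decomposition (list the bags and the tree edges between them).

Treewidth 1.
One optimal decomposition is:
Bags: B1 = {2, 5}  B2 = {1, 5}  B3 = {5, 6}  B4 = {3, 5}  B5 = {5, 9}  B6 = {7, 9}  B7 = {4, 9}  B8 = {1, 8}
Tree: B1–B2, B2–B3, B1–B4, B3–B5, B5–B6, B6–B7, B2–B8

Each bag holds 2 vertices, so the decomposition has width 1, which upper-bounds the treewidth. Since G has at least one edge (e.g. 2–5), it is not an edgeless graph, so tw(G) ≥ 1. The upper and lower bounds meet at 1, so that is the treewidth.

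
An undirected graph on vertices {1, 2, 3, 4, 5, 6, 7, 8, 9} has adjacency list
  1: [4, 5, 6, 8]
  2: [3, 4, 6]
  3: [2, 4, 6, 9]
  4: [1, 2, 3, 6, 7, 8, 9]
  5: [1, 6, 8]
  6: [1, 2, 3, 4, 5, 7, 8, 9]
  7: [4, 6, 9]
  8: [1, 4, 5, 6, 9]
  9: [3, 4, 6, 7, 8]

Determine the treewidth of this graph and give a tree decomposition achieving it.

Every bag has size at most 4, so the width is 4 − 1 = 3 and tw(G) ≤ 3. For the lower bound, the 4 vertices {1, 4, 6, 8} are pairwise adjacent, and any tree decomposition puts a clique entirely inside one bag — forcing width ≥ 3. Combining the bounds, tw(G) = 3.

Treewidth 3.
Bags: B1 = {4, 6, 7, 9}  B2 = {3, 4, 6, 9}  B3 = {4, 6, 8, 9}  B4 = {2, 3, 4, 6}  B5 = {1, 4, 6, 8}  B6 = {1, 5, 6, 8}
Tree: B1–B2, B2–B3, B2–B4, B3–B5, B5–B6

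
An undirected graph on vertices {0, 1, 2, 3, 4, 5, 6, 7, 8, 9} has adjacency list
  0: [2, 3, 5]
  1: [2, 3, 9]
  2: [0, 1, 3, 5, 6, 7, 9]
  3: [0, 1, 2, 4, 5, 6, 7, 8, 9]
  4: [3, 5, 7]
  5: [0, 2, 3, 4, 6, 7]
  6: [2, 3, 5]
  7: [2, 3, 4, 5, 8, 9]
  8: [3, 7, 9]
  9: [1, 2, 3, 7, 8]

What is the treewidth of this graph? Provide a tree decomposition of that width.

Every bag has size at most 4, so the width is 4 − 1 = 3 and tw(G) ≤ 3. On the other hand G contains the 4-clique {3, 7, 8, 9}. A clique must lie in a single bag of any decomposition, so no decomposition can have width below 3. Therefore the treewidth is 3.

Treewidth 3.
One optimal decomposition is:
Bags: B1 = {0, 2, 3, 5}  B2 = {2, 3, 5, 7}  B3 = {2, 3, 7, 9}  B4 = {3, 4, 5, 7}  B5 = {2, 3, 5, 6}  B6 = {1, 2, 3, 9}  B7 = {3, 7, 8, 9}
Tree: B1–B2, B2–B3, B2–B4, B1–B5, B3–B6, B3–B7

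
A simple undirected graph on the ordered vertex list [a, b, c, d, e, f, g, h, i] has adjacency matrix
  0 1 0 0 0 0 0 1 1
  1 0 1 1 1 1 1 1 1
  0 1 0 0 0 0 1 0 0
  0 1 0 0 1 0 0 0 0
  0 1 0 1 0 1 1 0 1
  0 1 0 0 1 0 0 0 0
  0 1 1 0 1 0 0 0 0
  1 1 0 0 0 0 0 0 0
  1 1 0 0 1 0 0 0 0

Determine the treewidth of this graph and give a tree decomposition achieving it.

Treewidth 2.
Bags: B1 = {b, e, g}  B2 = {b, e, i}  B3 = {b, c, g}  B4 = {a, b, i}  B5 = {b, d, e}  B6 = {a, b, h}  B7 = {b, e, f}
Tree: B1–B2, B1–B3, B2–B4, B2–B5, B4–B6, B5–B7

The largest bag has 3 vertices, giving width 2; this decomposition certifies tw(G) ≤ 2. For the lower bound, the 3 vertices {b, d, e} are pairwise adjacent, and any tree decomposition puts a clique entirely inside one bag — forcing width ≥ 2. The upper and lower bounds meet at 2, so that is the treewidth.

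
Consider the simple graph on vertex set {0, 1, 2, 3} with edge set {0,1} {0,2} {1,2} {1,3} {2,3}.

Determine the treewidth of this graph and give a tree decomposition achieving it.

Treewidth 2.
One optimal decomposition is:
Bags: B1 = {1, 2, 3}  B2 = {0, 1, 2}
Tree: B1–B2

The largest bag has 3 vertices, giving width 2; this decomposition certifies tw(G) ≤ 2. Conversely, {0, 1, 2} is a clique of size 3, and the vertices of any clique must share a bag in every tree decomposition; so some bag has ≥ 3 vertices and tw(G) ≥ 2. Combining the bounds, tw(G) = 2.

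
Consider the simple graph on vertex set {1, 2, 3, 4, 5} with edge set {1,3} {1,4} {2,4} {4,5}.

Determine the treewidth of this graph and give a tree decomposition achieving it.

The largest bag has 2 vertices, giving width 1; this decomposition certifies tw(G) ≤ 1. Any graph with an edge has treewidth ≥ 1, and G has the edge 4–1. Therefore the treewidth is 1.

Treewidth 1.
One optimal decomposition is:
Bags: B1 = {1, 4}  B2 = {4, 5}  B3 = {2, 4}  B4 = {1, 3}
Tree: B1–B2, B2–B3, B1–B4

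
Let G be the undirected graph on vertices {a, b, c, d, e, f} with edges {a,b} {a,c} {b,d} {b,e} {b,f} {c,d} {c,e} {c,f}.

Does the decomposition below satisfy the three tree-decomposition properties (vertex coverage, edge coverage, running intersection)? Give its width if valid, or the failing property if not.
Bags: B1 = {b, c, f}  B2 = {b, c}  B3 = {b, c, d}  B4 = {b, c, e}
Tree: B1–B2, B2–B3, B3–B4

A tree decomposition must satisfy three properties: every vertex lies in some bag; for every edge, both endpoints lie together in some bag; and for every vertex, the bags containing it form a connected subtree. Here vertex a appears in no bag, so the decomposition is invalid.

No — vertex a appears in no bag.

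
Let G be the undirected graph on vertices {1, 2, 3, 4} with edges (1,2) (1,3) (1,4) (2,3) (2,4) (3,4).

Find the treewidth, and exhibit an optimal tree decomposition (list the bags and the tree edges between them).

A single bag containing all 4 vertices is trivially a valid decomposition of width 3. Conversely, {1, 2, 3, 4} is a clique of size 4, and the vertices of any clique must share a bag in every tree decomposition; so some bag has ≥ 4 vertices and tw(G) ≥ 3. Therefore the treewidth is 3.

Treewidth 3.
Bags: B1 = {1, 2, 3, 4}
Tree: (single bag)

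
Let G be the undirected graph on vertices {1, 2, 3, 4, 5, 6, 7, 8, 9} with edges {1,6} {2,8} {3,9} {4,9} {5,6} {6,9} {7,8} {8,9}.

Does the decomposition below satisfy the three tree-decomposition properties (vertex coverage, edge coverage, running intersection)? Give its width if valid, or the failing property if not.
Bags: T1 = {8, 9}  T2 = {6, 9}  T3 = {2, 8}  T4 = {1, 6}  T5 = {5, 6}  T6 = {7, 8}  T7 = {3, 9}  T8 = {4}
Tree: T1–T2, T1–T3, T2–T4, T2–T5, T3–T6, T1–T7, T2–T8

A tree decomposition must satisfy three properties: every vertex lies in some bag; for every edge, both endpoints lie together in some bag; and for every vertex, the bags containing it form a connected subtree. Here edge (9,4) lies in no bag, so the decomposition is invalid.

No — edge (9,4) lies in no bag.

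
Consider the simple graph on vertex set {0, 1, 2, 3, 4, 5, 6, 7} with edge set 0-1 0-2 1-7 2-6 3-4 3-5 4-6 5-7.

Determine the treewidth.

A width-2 tree decomposition is:
Bags: B1 = {3, 4, 5}  B2 = {4, 5, 6}  B3 = {2, 5, 6}  B4 = {0, 2, 5}  B5 = {0, 1, 5}  B6 = {1, 5, 7}
Tree: B1–B2, B2–B3, B3–B4, B4–B5, B5–B6
Each bag holds 3 vertices, so the decomposition has width 2, which upper-bounds the treewidth. Since 5–3–4–6–2–0–1–7–5 is a cycle in G, G is not acyclic. Forests are exactly the graphs of treewidth ≤ 1, so tw(G) ≥ 2. The upper and lower bounds meet at 2, so that is the treewidth.

2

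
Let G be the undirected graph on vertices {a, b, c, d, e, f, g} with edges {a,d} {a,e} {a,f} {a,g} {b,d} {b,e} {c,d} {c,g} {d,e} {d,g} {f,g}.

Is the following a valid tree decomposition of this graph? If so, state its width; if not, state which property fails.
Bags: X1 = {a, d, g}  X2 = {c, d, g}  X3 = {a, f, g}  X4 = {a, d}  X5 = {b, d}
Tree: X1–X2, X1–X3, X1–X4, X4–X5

A tree decomposition must satisfy three properties: every vertex lies in some bag; for every edge, both endpoints lie together in some bag; and for every vertex, the bags containing it form a connected subtree. Here vertex e appears in no bag, so the decomposition is invalid.

No — vertex e appears in no bag.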